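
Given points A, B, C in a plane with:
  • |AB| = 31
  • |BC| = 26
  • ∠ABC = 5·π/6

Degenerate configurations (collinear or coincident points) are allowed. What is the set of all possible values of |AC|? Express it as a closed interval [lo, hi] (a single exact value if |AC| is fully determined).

|AC| = √(806·√(3) + 1637)  (≈ 55.0730)

|AB| ∈ {31}
|BC| ∈ {26}
|AC| ∈ {√(806·√(3) + 1637)}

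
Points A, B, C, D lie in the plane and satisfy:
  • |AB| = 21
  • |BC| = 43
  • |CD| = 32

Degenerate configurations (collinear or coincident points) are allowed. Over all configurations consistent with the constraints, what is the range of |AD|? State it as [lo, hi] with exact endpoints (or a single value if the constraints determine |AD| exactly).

|AB| ∈ {21}
|BC| ∈ {43}
|CD| ∈ {32}
|AC| ∈ [22, 64]
|BD| ∈ [11, 75]
|AD| ∈ [0, 96]

|AD| ∈ [0, 96]  (≈ [0.0000, 96.0000])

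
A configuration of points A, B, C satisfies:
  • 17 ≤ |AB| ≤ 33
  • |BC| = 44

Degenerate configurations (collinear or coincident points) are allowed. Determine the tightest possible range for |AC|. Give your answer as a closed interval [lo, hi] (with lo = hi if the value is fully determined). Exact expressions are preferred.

|AB| ∈ [17, 33]
|BC| ∈ {44}
|AC| ∈ [11, 77]

|AC| ∈ [11, 77]  (≈ [11.0000, 77.0000])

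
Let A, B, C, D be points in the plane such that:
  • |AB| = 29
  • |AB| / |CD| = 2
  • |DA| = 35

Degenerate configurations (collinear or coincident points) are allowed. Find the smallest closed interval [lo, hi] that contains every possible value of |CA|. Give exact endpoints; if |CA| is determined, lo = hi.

|CA| ∈ [41/2, 99/2]  (≈ [20.5000, 49.5000])

|AB| ∈ {29}
|AD| ∈ {35}
|CD| ∈ {29/2}
|BD| ∈ [6, 64]
|AC| ∈ [41/2, 99/2]
|BC| ∈ [0, 157/2]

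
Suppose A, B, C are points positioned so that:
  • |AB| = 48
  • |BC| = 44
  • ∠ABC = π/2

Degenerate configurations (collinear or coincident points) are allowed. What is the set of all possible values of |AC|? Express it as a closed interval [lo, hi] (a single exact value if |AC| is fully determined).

|AC| = 4·√(265)  (≈ 65.1153)

|AB| ∈ {48}
|BC| ∈ {44}
|AC| ∈ {4·√(265)}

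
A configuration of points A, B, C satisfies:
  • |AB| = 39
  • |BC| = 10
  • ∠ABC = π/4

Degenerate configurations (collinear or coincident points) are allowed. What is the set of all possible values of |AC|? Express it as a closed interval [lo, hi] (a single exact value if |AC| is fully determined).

|AC| = √(1621 - 390·√(2))  (≈ 32.7025)

|AB| ∈ {39}
|BC| ∈ {10}
|AC| ∈ {√(1621 - 390·√(2))}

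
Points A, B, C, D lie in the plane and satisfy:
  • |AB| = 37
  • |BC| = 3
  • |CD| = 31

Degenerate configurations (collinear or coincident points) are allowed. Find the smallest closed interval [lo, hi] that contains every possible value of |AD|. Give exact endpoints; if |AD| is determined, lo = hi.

|AB| ∈ {37}
|BC| ∈ {3}
|CD| ∈ {31}
|AC| ∈ [34, 40]
|BD| ∈ [28, 34]
|AD| ∈ [3, 71]

|AD| ∈ [3, 71]  (≈ [3.0000, 71.0000])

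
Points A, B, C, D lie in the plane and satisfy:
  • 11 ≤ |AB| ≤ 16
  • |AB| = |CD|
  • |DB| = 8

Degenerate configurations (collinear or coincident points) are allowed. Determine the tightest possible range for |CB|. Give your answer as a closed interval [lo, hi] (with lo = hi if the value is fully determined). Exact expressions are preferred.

|AB| ∈ [11, 16]
|BD| ∈ {8}
|CD| ∈ [11, 16]
|AD| ∈ [3, 24]
|BC| ∈ [3, 24]
|AC| ∈ [0, 40]

|CB| ∈ [3, 24]  (≈ [3.0000, 24.0000])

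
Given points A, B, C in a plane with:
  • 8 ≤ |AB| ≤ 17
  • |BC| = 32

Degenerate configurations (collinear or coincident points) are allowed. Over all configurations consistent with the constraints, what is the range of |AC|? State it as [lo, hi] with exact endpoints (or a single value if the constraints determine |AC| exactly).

|AC| ∈ [15, 49]  (≈ [15.0000, 49.0000])

|AB| ∈ [8, 17]
|BC| ∈ {32}
|AC| ∈ [15, 49]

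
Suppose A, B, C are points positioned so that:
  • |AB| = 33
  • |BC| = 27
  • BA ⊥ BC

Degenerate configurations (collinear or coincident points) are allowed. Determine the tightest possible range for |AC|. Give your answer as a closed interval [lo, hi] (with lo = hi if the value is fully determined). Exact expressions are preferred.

|AC| = 3·√(202)  (≈ 42.6380)

|AB| ∈ {33}
|BC| ∈ {27}
|AC| ∈ {3·√(202)}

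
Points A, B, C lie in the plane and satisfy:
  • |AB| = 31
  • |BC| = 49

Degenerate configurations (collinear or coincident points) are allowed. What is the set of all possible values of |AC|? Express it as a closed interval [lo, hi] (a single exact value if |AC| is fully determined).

|AC| ∈ [18, 80]  (≈ [18.0000, 80.0000])

|AB| ∈ {31}
|BC| ∈ {49}
|AC| ∈ [18, 80]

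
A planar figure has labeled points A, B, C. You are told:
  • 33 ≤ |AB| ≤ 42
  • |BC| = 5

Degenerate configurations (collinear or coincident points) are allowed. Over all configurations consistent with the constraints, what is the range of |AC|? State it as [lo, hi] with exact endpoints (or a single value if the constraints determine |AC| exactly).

|AB| ∈ [33, 42]
|BC| ∈ {5}
|AC| ∈ [28, 47]

|AC| ∈ [28, 47]  (≈ [28.0000, 47.0000])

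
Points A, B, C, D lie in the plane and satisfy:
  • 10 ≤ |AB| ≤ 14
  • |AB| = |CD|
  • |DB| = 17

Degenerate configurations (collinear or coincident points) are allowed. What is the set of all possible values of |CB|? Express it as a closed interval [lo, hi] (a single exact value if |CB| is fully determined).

|CB| ∈ [3, 31]  (≈ [3.0000, 31.0000])

|AB| ∈ [10, 14]
|BD| ∈ {17}
|CD| ∈ [10, 14]
|AD| ∈ [3, 31]
|BC| ∈ [3, 31]
|AC| ∈ [0, 45]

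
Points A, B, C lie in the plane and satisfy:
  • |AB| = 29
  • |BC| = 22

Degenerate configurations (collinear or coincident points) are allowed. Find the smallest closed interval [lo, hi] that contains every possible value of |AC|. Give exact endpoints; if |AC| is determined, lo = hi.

|AB| ∈ {29}
|BC| ∈ {22}
|AC| ∈ [7, 51]

|AC| ∈ [7, 51]  (≈ [7.0000, 51.0000])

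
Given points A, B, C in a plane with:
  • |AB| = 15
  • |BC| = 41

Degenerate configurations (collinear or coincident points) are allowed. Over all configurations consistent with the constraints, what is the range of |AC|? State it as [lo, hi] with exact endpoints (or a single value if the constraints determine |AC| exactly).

|AB| ∈ {15}
|BC| ∈ {41}
|AC| ∈ [26, 56]

|AC| ∈ [26, 56]  (≈ [26.0000, 56.0000])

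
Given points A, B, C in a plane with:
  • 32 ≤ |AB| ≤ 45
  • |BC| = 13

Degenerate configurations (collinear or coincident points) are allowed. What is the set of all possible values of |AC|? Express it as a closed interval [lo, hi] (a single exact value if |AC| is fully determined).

|AB| ∈ [32, 45]
|BC| ∈ {13}
|AC| ∈ [19, 58]

|AC| ∈ [19, 58]  (≈ [19.0000, 58.0000])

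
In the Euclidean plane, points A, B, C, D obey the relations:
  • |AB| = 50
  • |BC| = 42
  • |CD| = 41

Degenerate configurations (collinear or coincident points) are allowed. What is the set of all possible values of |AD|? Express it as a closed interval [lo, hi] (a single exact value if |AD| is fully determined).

|AB| ∈ {50}
|BC| ∈ {42}
|CD| ∈ {41}
|AC| ∈ [8, 92]
|BD| ∈ [1, 83]
|AD| ∈ [0, 133]

|AD| ∈ [0, 133]  (≈ [0.0000, 133.0000])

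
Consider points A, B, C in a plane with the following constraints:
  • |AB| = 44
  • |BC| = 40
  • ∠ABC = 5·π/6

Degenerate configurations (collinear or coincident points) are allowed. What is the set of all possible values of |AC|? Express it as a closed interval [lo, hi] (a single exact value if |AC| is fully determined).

|AB| ∈ {44}
|BC| ∈ {40}
|AC| ∈ {4·√(110·√(3) + 221)}

|AC| = 4·√(110·√(3) + 221)  (≈ 81.1444)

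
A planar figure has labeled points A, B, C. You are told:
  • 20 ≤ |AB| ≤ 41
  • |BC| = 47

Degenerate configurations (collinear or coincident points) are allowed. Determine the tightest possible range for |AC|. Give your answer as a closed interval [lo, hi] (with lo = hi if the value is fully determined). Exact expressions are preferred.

|AC| ∈ [6, 88]  (≈ [6.0000, 88.0000])

|AB| ∈ [20, 41]
|BC| ∈ {47}
|AC| ∈ [6, 88]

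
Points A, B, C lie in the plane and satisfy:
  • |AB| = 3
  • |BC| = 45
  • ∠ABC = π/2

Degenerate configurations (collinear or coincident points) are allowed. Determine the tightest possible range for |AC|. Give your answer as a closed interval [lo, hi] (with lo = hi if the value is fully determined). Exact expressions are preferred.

|AC| = 3·√(226)  (≈ 45.0999)

|AB| ∈ {3}
|BC| ∈ {45}
|AC| ∈ {3·√(226)}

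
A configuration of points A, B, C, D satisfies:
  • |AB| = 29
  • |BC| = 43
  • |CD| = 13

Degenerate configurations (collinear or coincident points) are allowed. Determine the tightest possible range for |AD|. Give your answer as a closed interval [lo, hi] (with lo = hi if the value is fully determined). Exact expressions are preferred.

|AB| ∈ {29}
|BC| ∈ {43}
|CD| ∈ {13}
|AC| ∈ [14, 72]
|BD| ∈ [30, 56]
|AD| ∈ [1, 85]

|AD| ∈ [1, 85]  (≈ [1.0000, 85.0000])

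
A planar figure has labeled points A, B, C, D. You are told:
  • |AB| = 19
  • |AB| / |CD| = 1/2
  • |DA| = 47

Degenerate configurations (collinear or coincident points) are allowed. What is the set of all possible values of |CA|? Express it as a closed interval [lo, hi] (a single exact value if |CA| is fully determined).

|CA| ∈ [9, 85]  (≈ [9.0000, 85.0000])

|AB| ∈ {19}
|AD| ∈ {47}
|CD| ∈ {38}
|BD| ∈ [28, 66]
|AC| ∈ [9, 85]
|BC| ∈ [0, 104]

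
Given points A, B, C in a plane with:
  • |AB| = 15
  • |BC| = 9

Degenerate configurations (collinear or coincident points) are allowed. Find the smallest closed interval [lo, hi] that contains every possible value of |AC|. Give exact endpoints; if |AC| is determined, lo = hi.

|AC| ∈ [6, 24]  (≈ [6.0000, 24.0000])

|AB| ∈ {15}
|BC| ∈ {9}
|AC| ∈ [6, 24]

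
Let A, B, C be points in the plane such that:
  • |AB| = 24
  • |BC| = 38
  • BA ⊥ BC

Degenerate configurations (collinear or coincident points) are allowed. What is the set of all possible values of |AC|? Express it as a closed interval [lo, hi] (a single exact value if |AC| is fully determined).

|AC| = 2·√(505)  (≈ 44.9444)

|AB| ∈ {24}
|BC| ∈ {38}
|AC| ∈ {2·√(505)}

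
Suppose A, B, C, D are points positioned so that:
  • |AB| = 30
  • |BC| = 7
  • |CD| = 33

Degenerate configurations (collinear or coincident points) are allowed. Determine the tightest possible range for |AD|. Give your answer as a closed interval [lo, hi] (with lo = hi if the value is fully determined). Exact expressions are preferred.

|AB| ∈ {30}
|BC| ∈ {7}
|CD| ∈ {33}
|AC| ∈ [23, 37]
|BD| ∈ [26, 40]
|AD| ∈ [0, 70]

|AD| ∈ [0, 70]  (≈ [0.0000, 70.0000])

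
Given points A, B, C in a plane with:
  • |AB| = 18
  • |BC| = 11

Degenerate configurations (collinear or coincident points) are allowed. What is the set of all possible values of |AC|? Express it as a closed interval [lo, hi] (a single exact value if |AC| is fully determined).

|AC| ∈ [7, 29]  (≈ [7.0000, 29.0000])

|AB| ∈ {18}
|BC| ∈ {11}
|AC| ∈ [7, 29]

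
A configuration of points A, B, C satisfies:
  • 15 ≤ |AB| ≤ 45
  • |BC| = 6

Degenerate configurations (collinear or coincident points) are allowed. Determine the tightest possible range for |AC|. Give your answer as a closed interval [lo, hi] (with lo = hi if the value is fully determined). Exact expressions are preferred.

|AC| ∈ [9, 51]  (≈ [9.0000, 51.0000])

|AB| ∈ [15, 45]
|BC| ∈ {6}
|AC| ∈ [9, 51]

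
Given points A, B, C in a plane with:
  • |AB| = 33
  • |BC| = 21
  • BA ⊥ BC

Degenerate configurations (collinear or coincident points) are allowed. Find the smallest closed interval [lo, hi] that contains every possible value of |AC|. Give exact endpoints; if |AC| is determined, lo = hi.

|AB| ∈ {33}
|BC| ∈ {21}
|AC| ∈ {3·√(170)}

|AC| = 3·√(170)  (≈ 39.1152)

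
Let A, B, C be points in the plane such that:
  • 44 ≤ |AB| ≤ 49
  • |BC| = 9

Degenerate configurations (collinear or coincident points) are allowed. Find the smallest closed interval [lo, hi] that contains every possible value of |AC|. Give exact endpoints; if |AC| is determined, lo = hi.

|AB| ∈ [44, 49]
|BC| ∈ {9}
|AC| ∈ [35, 58]

|AC| ∈ [35, 58]  (≈ [35.0000, 58.0000])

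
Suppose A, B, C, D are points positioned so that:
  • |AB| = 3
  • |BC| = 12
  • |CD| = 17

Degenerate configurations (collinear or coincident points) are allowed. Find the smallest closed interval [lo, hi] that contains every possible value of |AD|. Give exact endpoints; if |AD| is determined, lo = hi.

|AD| ∈ [2, 32]  (≈ [2.0000, 32.0000])

|AB| ∈ {3}
|BC| ∈ {12}
|CD| ∈ {17}
|AC| ∈ [9, 15]
|BD| ∈ [5, 29]
|AD| ∈ [2, 32]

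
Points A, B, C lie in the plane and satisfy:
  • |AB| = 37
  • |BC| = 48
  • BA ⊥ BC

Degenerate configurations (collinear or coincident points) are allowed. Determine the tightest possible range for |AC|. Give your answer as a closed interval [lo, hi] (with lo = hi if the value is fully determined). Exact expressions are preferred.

|AB| ∈ {37}
|BC| ∈ {48}
|AC| ∈ {√(3673)}

|AC| = √(3673)  (≈ 60.6053)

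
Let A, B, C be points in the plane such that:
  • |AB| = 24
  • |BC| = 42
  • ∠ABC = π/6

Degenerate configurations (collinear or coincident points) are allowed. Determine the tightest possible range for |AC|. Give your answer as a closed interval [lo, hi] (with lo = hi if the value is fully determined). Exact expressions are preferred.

|AC| = 6·√(65 - 28·√(3))  (≈ 24.3740)

|AB| ∈ {24}
|BC| ∈ {42}
|AC| ∈ {6·√(65 - 28·√(3))}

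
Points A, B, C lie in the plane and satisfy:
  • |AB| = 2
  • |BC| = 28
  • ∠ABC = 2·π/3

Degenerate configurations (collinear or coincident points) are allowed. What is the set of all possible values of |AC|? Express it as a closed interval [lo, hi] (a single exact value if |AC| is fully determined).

|AB| ∈ {2}
|BC| ∈ {28}
|AC| ∈ {2·√(211)}

|AC| = 2·√(211)  (≈ 29.0517)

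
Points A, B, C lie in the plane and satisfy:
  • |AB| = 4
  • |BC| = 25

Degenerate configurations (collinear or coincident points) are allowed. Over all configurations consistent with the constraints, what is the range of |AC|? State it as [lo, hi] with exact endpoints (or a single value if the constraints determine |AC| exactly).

|AC| ∈ [21, 29]  (≈ [21.0000, 29.0000])

|AB| ∈ {4}
|BC| ∈ {25}
|AC| ∈ [21, 29]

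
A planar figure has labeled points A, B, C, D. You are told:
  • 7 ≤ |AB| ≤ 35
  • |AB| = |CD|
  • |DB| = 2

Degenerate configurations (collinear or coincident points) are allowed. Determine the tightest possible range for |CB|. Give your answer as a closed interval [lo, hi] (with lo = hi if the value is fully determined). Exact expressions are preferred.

|AB| ∈ [7, 35]
|BD| ∈ {2}
|CD| ∈ [7, 35]
|AD| ∈ [5, 37]
|BC| ∈ [5, 37]
|AC| ∈ [0, 72]

|CB| ∈ [5, 37]  (≈ [5.0000, 37.0000])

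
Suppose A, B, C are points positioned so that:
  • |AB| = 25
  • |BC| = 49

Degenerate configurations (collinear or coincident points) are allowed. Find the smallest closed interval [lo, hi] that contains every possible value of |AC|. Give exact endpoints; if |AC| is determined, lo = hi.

|AC| ∈ [24, 74]  (≈ [24.0000, 74.0000])

|AB| ∈ {25}
|BC| ∈ {49}
|AC| ∈ [24, 74]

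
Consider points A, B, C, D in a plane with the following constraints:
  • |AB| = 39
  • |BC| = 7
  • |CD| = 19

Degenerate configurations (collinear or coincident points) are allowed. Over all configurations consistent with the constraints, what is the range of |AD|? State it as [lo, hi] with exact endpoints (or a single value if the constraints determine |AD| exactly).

|AB| ∈ {39}
|BC| ∈ {7}
|CD| ∈ {19}
|AC| ∈ [32, 46]
|BD| ∈ [12, 26]
|AD| ∈ [13, 65]

|AD| ∈ [13, 65]  (≈ [13.0000, 65.0000])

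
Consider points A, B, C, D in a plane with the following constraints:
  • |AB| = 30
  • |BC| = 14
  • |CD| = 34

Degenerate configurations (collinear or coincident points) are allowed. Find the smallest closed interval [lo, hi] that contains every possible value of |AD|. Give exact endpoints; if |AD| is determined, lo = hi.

|AD| ∈ [0, 78]  (≈ [0.0000, 78.0000])

|AB| ∈ {30}
|BC| ∈ {14}
|CD| ∈ {34}
|AC| ∈ [16, 44]
|BD| ∈ [20, 48]
|AD| ∈ [0, 78]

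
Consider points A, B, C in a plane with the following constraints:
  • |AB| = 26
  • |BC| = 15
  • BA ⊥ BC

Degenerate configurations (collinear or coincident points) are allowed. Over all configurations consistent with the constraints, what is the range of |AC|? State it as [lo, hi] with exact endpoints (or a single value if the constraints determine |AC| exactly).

|AC| = √(901)  (≈ 30.0167)

|AB| ∈ {26}
|BC| ∈ {15}
|AC| ∈ {√(901)}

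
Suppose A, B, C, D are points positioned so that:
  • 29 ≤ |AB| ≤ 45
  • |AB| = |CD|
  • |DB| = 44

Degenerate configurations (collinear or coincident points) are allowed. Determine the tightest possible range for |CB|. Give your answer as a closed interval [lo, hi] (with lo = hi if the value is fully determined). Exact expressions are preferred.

|AB| ∈ [29, 45]
|BD| ∈ {44}
|CD| ∈ [29, 45]
|AD| ∈ [0, 89]
|BC| ∈ [0, 89]
|AC| ∈ [0, 134]

|CB| ∈ [0, 89]  (≈ [0.0000, 89.0000])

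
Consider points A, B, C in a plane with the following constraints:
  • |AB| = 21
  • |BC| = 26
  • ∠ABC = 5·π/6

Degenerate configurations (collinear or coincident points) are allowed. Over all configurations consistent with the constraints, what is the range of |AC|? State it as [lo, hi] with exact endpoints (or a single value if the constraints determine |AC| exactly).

|AC| = √(546·√(3) + 1117)  (≈ 45.4170)

|AB| ∈ {21}
|BC| ∈ {26}
|AC| ∈ {√(546·√(3) + 1117)}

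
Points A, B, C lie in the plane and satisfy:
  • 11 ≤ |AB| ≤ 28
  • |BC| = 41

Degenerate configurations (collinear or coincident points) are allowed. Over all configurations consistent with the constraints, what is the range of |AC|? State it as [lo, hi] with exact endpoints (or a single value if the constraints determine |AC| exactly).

|AC| ∈ [13, 69]  (≈ [13.0000, 69.0000])

|AB| ∈ [11, 28]
|BC| ∈ {41}
|AC| ∈ [13, 69]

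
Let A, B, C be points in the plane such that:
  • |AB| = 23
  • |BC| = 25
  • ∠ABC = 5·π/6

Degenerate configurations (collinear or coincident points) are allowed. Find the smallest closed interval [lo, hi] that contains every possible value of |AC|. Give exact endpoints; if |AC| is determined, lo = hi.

|AB| ∈ {23}
|BC| ∈ {25}
|AC| ∈ {√(575·√(3) + 1154)}

|AC| = √(575·√(3) + 1154)  (≈ 46.3673)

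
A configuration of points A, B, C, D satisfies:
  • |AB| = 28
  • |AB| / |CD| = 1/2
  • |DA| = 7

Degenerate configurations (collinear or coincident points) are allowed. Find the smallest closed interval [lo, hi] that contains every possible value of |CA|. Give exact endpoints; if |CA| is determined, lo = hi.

|CA| ∈ [49, 63]  (≈ [49.0000, 63.0000])

|AB| ∈ {28}
|AD| ∈ {7}
|CD| ∈ {56}
|BD| ∈ [21, 35]
|AC| ∈ [49, 63]
|BC| ∈ [21, 91]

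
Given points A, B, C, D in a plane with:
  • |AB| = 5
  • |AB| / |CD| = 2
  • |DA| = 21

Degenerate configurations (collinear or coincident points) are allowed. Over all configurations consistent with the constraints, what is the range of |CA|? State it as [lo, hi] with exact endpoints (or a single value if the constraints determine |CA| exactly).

|AB| ∈ {5}
|AD| ∈ {21}
|CD| ∈ {5/2}
|BD| ∈ [16, 26]
|AC| ∈ [37/2, 47/2]
|BC| ∈ [27/2, 57/2]

|CA| ∈ [37/2, 47/2]  (≈ [18.5000, 23.5000])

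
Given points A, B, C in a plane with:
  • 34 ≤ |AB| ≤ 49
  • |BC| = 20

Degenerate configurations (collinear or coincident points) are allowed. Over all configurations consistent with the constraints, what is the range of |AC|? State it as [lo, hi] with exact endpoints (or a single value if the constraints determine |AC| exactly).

|AC| ∈ [14, 69]  (≈ [14.0000, 69.0000])

|AB| ∈ [34, 49]
|BC| ∈ {20}
|AC| ∈ [14, 69]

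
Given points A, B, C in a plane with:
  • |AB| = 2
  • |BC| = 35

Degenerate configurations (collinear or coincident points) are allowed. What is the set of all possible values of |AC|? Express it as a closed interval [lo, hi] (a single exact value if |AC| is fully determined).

|AC| ∈ [33, 37]  (≈ [33.0000, 37.0000])

|AB| ∈ {2}
|BC| ∈ {35}
|AC| ∈ [33, 37]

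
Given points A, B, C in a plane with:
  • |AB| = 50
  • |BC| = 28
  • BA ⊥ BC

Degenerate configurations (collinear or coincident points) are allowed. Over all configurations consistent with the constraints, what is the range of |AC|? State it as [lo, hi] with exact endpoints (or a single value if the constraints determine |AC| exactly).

|AB| ∈ {50}
|BC| ∈ {28}
|AC| ∈ {2·√(821)}

|AC| = 2·√(821)  (≈ 57.3062)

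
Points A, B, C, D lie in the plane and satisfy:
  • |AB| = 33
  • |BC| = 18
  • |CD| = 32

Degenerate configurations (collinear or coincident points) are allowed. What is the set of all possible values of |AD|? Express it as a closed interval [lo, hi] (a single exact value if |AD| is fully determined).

|AB| ∈ {33}
|BC| ∈ {18}
|CD| ∈ {32}
|AC| ∈ [15, 51]
|BD| ∈ [14, 50]
|AD| ∈ [0, 83]

|AD| ∈ [0, 83]  (≈ [0.0000, 83.0000])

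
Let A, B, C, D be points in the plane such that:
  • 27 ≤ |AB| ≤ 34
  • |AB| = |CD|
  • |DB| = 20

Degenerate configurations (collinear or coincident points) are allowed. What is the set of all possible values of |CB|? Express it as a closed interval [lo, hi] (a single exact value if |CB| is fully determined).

|CB| ∈ [7, 54]  (≈ [7.0000, 54.0000])

|AB| ∈ [27, 34]
|BD| ∈ {20}
|CD| ∈ [27, 34]
|AD| ∈ [7, 54]
|BC| ∈ [7, 54]
|AC| ∈ [0, 88]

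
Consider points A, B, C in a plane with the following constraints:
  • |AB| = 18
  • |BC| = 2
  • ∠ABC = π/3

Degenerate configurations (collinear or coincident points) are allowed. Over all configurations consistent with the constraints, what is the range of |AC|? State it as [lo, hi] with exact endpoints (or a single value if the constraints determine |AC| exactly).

|AB| ∈ {18}
|BC| ∈ {2}
|AC| ∈ {2·√(73)}

|AC| = 2·√(73)  (≈ 17.0880)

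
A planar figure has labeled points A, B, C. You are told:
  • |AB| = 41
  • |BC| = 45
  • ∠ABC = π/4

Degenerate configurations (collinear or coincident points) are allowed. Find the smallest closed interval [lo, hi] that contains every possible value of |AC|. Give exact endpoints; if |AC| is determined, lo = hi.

|AC| = √(3706 - 1845·√(2))  (≈ 33.1176)

|AB| ∈ {41}
|BC| ∈ {45}
|AC| ∈ {√(3706 - 1845·√(2))}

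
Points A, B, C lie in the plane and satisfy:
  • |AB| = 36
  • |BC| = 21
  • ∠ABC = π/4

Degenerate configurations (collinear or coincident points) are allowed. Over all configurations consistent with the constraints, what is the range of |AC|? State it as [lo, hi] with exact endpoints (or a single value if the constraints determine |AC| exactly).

|AC| = 3·√(193 - 84·√(2))  (≈ 25.8429)

|AB| ∈ {36}
|BC| ∈ {21}
|AC| ∈ {3·√(193 - 84·√(2))}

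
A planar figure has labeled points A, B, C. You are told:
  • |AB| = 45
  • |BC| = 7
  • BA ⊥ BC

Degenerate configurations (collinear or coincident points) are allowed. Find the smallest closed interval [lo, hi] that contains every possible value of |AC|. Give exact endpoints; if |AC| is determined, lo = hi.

|AB| ∈ {45}
|BC| ∈ {7}
|AC| ∈ {√(2074)}

|AC| = √(2074)  (≈ 45.5412)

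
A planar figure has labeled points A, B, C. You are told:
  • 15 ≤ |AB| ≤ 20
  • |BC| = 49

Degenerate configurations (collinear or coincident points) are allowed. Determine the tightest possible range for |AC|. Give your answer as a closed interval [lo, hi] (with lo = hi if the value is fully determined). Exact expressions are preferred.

|AB| ∈ [15, 20]
|BC| ∈ {49}
|AC| ∈ [29, 69]

|AC| ∈ [29, 69]  (≈ [29.0000, 69.0000])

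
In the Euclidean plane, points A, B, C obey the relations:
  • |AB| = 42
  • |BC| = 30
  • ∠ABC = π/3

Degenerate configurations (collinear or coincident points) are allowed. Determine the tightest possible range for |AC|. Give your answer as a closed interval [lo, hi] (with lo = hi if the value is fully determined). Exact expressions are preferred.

|AB| ∈ {42}
|BC| ∈ {30}
|AC| ∈ {6·√(39)}

|AC| = 6·√(39)  (≈ 37.4700)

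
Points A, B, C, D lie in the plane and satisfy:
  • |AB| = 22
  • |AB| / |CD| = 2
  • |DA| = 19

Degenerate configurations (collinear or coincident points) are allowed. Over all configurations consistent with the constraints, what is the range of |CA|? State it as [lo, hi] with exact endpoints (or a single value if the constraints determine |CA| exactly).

|CA| ∈ [8, 30]  (≈ [8.0000, 30.0000])

|AB| ∈ {22}
|AD| ∈ {19}
|CD| ∈ {11}
|BD| ∈ [3, 41]
|AC| ∈ [8, 30]
|BC| ∈ [0, 52]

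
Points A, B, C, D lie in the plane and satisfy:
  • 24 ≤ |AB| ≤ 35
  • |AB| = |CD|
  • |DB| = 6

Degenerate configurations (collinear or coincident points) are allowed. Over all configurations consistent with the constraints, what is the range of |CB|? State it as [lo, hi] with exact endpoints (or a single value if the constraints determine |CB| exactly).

|CB| ∈ [18, 41]  (≈ [18.0000, 41.0000])

|AB| ∈ [24, 35]
|BD| ∈ {6}
|CD| ∈ [24, 35]
|AD| ∈ [18, 41]
|BC| ∈ [18, 41]
|AC| ∈ [0, 76]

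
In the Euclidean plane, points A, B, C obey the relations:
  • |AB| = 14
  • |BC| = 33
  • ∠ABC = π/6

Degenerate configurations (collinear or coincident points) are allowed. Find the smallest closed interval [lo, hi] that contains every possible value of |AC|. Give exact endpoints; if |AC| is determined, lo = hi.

|AB| ∈ {14}
|BC| ∈ {33}
|AC| ∈ {√(1285 - 462·√(3))}

|AC| = √(1285 - 462·√(3))  (≈ 22.0180)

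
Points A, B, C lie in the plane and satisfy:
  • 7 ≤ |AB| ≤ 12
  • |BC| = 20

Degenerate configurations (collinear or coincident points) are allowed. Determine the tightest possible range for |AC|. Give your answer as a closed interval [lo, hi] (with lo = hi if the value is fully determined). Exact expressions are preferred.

|AB| ∈ [7, 12]
|BC| ∈ {20}
|AC| ∈ [8, 32]

|AC| ∈ [8, 32]  (≈ [8.0000, 32.0000])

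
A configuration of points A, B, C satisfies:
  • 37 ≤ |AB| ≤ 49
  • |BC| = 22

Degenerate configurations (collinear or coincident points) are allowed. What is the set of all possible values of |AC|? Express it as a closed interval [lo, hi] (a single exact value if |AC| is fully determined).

|AC| ∈ [15, 71]  (≈ [15.0000, 71.0000])

|AB| ∈ [37, 49]
|BC| ∈ {22}
|AC| ∈ [15, 71]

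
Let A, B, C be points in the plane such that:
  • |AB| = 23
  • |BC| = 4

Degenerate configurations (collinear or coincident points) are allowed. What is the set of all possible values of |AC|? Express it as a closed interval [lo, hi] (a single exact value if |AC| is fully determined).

|AC| ∈ [19, 27]  (≈ [19.0000, 27.0000])

|AB| ∈ {23}
|BC| ∈ {4}
|AC| ∈ [19, 27]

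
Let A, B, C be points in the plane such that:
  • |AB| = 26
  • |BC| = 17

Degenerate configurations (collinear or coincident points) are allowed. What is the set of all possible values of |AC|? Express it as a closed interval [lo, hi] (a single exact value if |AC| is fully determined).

|AB| ∈ {26}
|BC| ∈ {17}
|AC| ∈ [9, 43]

|AC| ∈ [9, 43]  (≈ [9.0000, 43.0000])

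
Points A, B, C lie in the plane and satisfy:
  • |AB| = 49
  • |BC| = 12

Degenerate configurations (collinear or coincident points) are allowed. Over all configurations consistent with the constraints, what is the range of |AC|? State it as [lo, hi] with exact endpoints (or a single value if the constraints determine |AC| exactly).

|AC| ∈ [37, 61]  (≈ [37.0000, 61.0000])

|AB| ∈ {49}
|BC| ∈ {12}
|AC| ∈ [37, 61]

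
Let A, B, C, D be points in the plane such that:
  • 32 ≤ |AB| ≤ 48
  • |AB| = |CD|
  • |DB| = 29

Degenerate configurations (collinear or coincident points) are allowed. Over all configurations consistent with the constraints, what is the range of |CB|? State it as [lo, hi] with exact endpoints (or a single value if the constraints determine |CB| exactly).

|CB| ∈ [3, 77]  (≈ [3.0000, 77.0000])

|AB| ∈ [32, 48]
|BD| ∈ {29}
|CD| ∈ [32, 48]
|AD| ∈ [3, 77]
|BC| ∈ [3, 77]
|AC| ∈ [0, 125]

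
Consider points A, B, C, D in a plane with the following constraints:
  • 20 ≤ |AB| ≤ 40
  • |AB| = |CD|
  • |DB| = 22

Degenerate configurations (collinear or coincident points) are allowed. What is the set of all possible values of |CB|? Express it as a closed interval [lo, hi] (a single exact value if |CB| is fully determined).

|AB| ∈ [20, 40]
|BD| ∈ {22}
|CD| ∈ [20, 40]
|AD| ∈ [0, 62]
|BC| ∈ [0, 62]
|AC| ∈ [0, 102]

|CB| ∈ [0, 62]  (≈ [0.0000, 62.0000])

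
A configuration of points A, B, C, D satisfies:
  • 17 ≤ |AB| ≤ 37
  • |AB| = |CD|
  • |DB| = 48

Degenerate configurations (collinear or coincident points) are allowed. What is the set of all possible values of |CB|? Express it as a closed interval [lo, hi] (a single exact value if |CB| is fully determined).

|CB| ∈ [11, 85]  (≈ [11.0000, 85.0000])

|AB| ∈ [17, 37]
|BD| ∈ {48}
|CD| ∈ [17, 37]
|AD| ∈ [11, 85]
|BC| ∈ [11, 85]
|AC| ∈ [0, 122]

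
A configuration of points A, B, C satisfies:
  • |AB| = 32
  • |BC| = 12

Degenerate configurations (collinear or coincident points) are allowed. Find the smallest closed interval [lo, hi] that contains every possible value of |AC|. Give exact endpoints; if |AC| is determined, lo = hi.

|AC| ∈ [20, 44]  (≈ [20.0000, 44.0000])

|AB| ∈ {32}
|BC| ∈ {12}
|AC| ∈ [20, 44]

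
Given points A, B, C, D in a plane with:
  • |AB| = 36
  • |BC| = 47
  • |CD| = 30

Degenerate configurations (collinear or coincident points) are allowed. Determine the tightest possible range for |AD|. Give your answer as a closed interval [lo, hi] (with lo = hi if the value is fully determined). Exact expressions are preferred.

|AD| ∈ [0, 113]  (≈ [0.0000, 113.0000])

|AB| ∈ {36}
|BC| ∈ {47}
|CD| ∈ {30}
|AC| ∈ [11, 83]
|BD| ∈ [17, 77]
|AD| ∈ [0, 113]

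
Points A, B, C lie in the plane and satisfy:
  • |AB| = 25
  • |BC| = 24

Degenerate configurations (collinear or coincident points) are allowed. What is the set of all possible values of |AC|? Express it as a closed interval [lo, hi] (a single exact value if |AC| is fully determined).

|AC| ∈ [1, 49]  (≈ [1.0000, 49.0000])

|AB| ∈ {25}
|BC| ∈ {24}
|AC| ∈ [1, 49]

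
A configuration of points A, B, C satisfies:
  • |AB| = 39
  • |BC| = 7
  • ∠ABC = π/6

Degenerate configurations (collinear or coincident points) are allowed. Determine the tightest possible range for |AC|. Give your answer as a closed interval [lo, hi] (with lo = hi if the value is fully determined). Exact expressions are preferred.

|AC| = √(1570 - 273·√(3))  (≈ 33.1233)

|AB| ∈ {39}
|BC| ∈ {7}
|AC| ∈ {√(1570 - 273·√(3))}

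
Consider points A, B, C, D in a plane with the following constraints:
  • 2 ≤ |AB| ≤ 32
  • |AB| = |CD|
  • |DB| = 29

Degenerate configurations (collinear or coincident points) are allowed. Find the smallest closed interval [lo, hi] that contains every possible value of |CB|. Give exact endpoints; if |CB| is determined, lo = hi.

|AB| ∈ [2, 32]
|BD| ∈ {29}
|CD| ∈ [2, 32]
|AD| ∈ [0, 61]
|BC| ∈ [0, 61]
|AC| ∈ [0, 93]

|CB| ∈ [0, 61]  (≈ [0.0000, 61.0000])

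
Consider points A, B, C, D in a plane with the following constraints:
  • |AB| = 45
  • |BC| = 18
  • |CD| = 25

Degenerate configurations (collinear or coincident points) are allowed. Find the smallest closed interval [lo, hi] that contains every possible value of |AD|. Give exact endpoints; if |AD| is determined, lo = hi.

|AD| ∈ [2, 88]  (≈ [2.0000, 88.0000])

|AB| ∈ {45}
|BC| ∈ {18}
|CD| ∈ {25}
|AC| ∈ [27, 63]
|BD| ∈ [7, 43]
|AD| ∈ [2, 88]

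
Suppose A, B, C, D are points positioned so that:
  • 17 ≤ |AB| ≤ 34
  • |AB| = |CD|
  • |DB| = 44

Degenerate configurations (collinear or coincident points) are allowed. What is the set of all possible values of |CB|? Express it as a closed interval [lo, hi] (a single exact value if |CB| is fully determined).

|AB| ∈ [17, 34]
|BD| ∈ {44}
|CD| ∈ [17, 34]
|AD| ∈ [10, 78]
|BC| ∈ [10, 78]
|AC| ∈ [0, 112]

|CB| ∈ [10, 78]  (≈ [10.0000, 78.0000])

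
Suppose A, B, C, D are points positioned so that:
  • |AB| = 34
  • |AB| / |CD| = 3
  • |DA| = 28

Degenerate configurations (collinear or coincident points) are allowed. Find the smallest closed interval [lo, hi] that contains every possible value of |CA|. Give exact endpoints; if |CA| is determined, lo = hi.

|CA| ∈ [50/3, 118/3]  (≈ [16.6667, 39.3333])

|AB| ∈ {34}
|AD| ∈ {28}
|CD| ∈ {34/3}
|BD| ∈ [6, 62]
|AC| ∈ [50/3, 118/3]
|BC| ∈ [0, 220/3]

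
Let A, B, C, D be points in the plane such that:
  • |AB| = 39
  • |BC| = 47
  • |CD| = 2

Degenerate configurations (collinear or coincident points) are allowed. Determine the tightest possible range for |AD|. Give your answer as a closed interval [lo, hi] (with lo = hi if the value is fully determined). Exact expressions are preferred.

|AD| ∈ [6, 88]  (≈ [6.0000, 88.0000])

|AB| ∈ {39}
|BC| ∈ {47}
|CD| ∈ {2}
|AC| ∈ [8, 86]
|BD| ∈ [45, 49]
|AD| ∈ [6, 88]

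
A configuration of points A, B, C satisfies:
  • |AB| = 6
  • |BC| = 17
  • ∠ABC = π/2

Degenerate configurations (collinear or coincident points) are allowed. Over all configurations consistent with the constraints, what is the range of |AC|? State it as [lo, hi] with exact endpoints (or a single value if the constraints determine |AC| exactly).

|AB| ∈ {6}
|BC| ∈ {17}
|AC| ∈ {5·√(13)}

|AC| = 5·√(13)  (≈ 18.0278)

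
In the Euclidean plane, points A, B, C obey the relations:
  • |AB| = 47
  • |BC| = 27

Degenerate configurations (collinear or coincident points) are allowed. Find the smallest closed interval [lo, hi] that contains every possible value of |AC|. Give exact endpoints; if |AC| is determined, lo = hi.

|AB| ∈ {47}
|BC| ∈ {27}
|AC| ∈ [20, 74]

|AC| ∈ [20, 74]  (≈ [20.0000, 74.0000])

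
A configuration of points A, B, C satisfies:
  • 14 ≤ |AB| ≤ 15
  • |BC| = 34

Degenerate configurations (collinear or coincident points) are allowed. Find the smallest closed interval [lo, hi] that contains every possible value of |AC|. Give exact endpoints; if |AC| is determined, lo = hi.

|AB| ∈ [14, 15]
|BC| ∈ {34}
|AC| ∈ [19, 49]

|AC| ∈ [19, 49]  (≈ [19.0000, 49.0000])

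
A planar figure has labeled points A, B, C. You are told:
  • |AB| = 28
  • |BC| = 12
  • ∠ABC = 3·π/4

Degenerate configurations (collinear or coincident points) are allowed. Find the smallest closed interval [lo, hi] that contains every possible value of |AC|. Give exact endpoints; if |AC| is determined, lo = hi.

|AC| = 4·√(21·√(2) + 58)  (≈ 37.4590)

|AB| ∈ {28}
|BC| ∈ {12}
|AC| ∈ {4·√(21·√(2) + 58)}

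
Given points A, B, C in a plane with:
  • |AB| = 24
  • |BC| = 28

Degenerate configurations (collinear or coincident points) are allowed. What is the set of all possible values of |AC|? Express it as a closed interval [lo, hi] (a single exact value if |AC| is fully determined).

|AB| ∈ {24}
|BC| ∈ {28}
|AC| ∈ [4, 52]

|AC| ∈ [4, 52]  (≈ [4.0000, 52.0000])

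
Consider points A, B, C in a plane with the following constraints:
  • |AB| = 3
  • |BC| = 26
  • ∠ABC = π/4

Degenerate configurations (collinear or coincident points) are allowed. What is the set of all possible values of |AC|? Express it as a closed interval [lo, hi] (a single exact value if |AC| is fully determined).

|AB| ∈ {3}
|BC| ∈ {26}
|AC| ∈ {√(685 - 78·√(2))}

|AC| = √(685 - 78·√(2))  (≈ 23.9727)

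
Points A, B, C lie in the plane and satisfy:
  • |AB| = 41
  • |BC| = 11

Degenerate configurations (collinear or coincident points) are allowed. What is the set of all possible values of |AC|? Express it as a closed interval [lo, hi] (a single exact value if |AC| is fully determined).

|AC| ∈ [30, 52]  (≈ [30.0000, 52.0000])

|AB| ∈ {41}
|BC| ∈ {11}
|AC| ∈ [30, 52]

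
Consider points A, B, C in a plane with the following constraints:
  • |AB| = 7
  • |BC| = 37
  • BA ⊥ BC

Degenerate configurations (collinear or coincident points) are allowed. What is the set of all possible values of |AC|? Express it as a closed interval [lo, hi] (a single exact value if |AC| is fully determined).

|AB| ∈ {7}
|BC| ∈ {37}
|AC| ∈ {√(1418)}

|AC| = √(1418)  (≈ 37.6563)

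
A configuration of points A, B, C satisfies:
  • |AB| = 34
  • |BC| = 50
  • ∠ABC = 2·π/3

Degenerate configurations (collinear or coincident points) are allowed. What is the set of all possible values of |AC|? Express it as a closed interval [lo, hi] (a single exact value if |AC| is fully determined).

|AC| = 2·√(1339)  (≈ 73.1847)

|AB| ∈ {34}
|BC| ∈ {50}
|AC| ∈ {2·√(1339)}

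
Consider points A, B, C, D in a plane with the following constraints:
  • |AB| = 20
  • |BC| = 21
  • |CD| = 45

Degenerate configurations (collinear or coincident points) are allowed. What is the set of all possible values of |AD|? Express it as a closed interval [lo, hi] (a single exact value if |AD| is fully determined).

|AB| ∈ {20}
|BC| ∈ {21}
|CD| ∈ {45}
|AC| ∈ [1, 41]
|BD| ∈ [24, 66]
|AD| ∈ [4, 86]

|AD| ∈ [4, 86]  (≈ [4.0000, 86.0000])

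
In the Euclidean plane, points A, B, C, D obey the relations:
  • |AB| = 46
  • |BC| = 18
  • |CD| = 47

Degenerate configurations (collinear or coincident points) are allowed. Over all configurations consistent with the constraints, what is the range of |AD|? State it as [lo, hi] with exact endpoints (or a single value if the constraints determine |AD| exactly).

|AB| ∈ {46}
|BC| ∈ {18}
|CD| ∈ {47}
|AC| ∈ [28, 64]
|BD| ∈ [29, 65]
|AD| ∈ [0, 111]

|AD| ∈ [0, 111]  (≈ [0.0000, 111.0000])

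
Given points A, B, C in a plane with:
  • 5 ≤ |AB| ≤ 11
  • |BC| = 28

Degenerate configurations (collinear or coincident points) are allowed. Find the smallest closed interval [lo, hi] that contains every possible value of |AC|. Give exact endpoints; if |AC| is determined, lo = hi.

|AB| ∈ [5, 11]
|BC| ∈ {28}
|AC| ∈ [17, 39]

|AC| ∈ [17, 39]  (≈ [17.0000, 39.0000])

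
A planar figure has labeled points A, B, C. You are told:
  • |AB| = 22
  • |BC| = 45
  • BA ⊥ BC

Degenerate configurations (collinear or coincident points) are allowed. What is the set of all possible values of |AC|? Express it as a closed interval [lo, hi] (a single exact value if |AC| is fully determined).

|AC| = √(2509)  (≈ 50.0899)

|AB| ∈ {22}
|BC| ∈ {45}
|AC| ∈ {√(2509)}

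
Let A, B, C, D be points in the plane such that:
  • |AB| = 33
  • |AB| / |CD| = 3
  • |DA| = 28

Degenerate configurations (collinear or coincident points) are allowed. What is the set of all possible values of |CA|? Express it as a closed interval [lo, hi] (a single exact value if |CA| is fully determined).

|CA| ∈ [17, 39]  (≈ [17.0000, 39.0000])

|AB| ∈ {33}
|AD| ∈ {28}
|CD| ∈ {11}
|BD| ∈ [5, 61]
|AC| ∈ [17, 39]
|BC| ∈ [0, 72]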